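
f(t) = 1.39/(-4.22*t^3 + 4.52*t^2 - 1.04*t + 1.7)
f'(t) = 1.39*(12.66*t^2 - 9.04*t + 1.04)/(-4.22*t^3 + 4.52*t^2 - 1.04*t + 1.7)^2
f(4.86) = -0.00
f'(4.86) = 0.00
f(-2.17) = 0.02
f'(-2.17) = 0.02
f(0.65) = 0.78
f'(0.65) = 0.23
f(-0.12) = 0.73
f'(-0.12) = 0.89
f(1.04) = 1.83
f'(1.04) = 12.82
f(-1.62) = 0.04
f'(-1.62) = 0.06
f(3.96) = -0.01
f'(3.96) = 0.01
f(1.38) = -0.63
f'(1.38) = 3.58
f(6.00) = -0.00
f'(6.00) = 0.00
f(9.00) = -0.00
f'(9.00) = 0.00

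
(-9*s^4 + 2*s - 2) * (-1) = 9*s^4 - 2*s + 2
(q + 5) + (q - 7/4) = 2*q + 13/4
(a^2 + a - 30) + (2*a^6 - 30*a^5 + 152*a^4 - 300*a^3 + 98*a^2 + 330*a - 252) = 2*a^6 - 30*a^5 + 152*a^4 - 300*a^3 + 99*a^2 + 331*a - 282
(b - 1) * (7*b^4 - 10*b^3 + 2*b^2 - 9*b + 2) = 7*b^5 - 17*b^4 + 12*b^3 - 11*b^2 + 11*b - 2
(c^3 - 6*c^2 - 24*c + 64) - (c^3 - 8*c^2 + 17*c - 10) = 2*c^2 - 41*c + 74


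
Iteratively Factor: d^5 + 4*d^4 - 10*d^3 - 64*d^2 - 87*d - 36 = (d - 4)*(d^4 + 8*d^3 + 22*d^2 + 24*d + 9) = (d - 4)*(d + 1)*(d^3 + 7*d^2 + 15*d + 9) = (d - 4)*(d + 1)^2*(d^2 + 6*d + 9) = (d - 4)*(d + 1)^2*(d + 3)*(d + 3)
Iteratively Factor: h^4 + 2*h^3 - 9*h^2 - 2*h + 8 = (h + 1)*(h^3 + h^2 - 10*h + 8) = (h + 1)*(h + 4)*(h^2 - 3*h + 2) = (h - 1)*(h + 1)*(h + 4)*(h - 2)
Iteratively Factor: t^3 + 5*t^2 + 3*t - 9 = (t + 3)*(t^2 + 2*t - 3) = (t + 3)^2*(t - 1)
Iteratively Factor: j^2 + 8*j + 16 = (j + 4)*(j + 4)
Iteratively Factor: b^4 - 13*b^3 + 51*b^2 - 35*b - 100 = (b - 4)*(b^3 - 9*b^2 + 15*b + 25) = (b - 4)*(b + 1)*(b^2 - 10*b + 25) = (b - 5)*(b - 4)*(b + 1)*(b - 5)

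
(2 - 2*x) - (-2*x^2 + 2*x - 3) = 2*x^2 - 4*x + 5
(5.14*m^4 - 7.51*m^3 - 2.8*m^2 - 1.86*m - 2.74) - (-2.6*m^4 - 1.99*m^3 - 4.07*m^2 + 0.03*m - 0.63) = 7.74*m^4 - 5.52*m^3 + 1.27*m^2 - 1.89*m - 2.11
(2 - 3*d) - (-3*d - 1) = 3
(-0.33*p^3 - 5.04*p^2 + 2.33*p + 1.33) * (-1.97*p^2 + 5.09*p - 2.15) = 0.6501*p^5 + 8.2491*p^4 - 29.5342*p^3 + 20.0756*p^2 + 1.7602*p - 2.8595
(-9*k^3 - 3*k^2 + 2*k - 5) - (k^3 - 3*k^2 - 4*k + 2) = -10*k^3 + 6*k - 7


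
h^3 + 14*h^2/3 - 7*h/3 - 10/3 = (h - 1)*(h + 2/3)*(h + 5)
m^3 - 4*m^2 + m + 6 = (m - 3)*(m - 2)*(m + 1)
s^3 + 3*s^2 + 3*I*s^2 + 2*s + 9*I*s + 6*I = (s + 1)*(s + 2)*(s + 3*I)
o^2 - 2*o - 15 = (o - 5)*(o + 3)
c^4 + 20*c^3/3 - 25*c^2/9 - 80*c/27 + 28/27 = (c - 2/3)*(c - 1/3)*(c + 2/3)*(c + 7)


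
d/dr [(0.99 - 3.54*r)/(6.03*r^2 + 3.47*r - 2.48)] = (21.3462*r^2 - 11.9394*r + 5.3439)/(36.3609*r^4 + 41.8482*r^3 - 17.8679*r^2 - 17.2112*r + 6.1504)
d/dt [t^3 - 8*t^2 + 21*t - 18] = 3*t^2 - 16*t + 21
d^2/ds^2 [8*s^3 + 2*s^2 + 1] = 48*s + 4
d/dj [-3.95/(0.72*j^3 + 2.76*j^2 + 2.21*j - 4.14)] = (8.532*j^2 + 21.804*j + 8.7295)/(0.72*j^3 + 2.76*j^2 + 2.21*j - 4.14)^2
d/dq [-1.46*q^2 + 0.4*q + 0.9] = 0.4 - 2.92*q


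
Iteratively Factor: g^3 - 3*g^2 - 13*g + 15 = (g + 3)*(g^2 - 6*g + 5) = (g - 1)*(g + 3)*(g - 5)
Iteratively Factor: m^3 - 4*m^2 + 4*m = (m - 2)*(m^2 - 2*m) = m*(m - 2)*(m - 2)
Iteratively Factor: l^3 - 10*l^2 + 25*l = (l)*(l^2 - 10*l + 25) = l*(l - 5)*(l - 5)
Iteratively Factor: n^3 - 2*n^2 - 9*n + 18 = (n - 2)*(n^2 - 9) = (n - 2)*(n + 3)*(n - 3)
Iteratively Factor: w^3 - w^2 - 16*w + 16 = (w - 4)*(w^2 + 3*w - 4) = (w - 4)*(w - 1)*(w + 4)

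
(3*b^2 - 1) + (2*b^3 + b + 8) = 2*b^3 + 3*b^2 + b + 7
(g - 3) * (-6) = 18 - 6*g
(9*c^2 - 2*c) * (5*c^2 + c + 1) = 45*c^4 - c^3 + 7*c^2 - 2*c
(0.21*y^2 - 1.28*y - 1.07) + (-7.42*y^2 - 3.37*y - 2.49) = -7.21*y^2 - 4.65*y - 3.56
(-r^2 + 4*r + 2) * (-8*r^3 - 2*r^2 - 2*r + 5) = 8*r^5 - 30*r^4 - 22*r^3 - 17*r^2 + 16*r + 10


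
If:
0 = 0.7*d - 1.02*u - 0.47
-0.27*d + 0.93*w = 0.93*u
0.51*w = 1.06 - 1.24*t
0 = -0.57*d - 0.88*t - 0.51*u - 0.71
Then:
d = -2.46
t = 2.03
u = -2.15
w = -2.86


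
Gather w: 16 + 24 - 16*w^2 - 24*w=-16*w^2 - 24*w + 40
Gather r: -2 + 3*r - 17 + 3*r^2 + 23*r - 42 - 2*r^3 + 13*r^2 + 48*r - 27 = -2*r^3 + 16*r^2 + 74*r - 88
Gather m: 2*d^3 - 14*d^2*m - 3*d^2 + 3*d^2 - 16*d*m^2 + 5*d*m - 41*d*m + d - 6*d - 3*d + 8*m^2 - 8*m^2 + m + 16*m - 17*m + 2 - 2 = 2*d^3 - 16*d*m^2 - 8*d + m*(-14*d^2 - 36*d)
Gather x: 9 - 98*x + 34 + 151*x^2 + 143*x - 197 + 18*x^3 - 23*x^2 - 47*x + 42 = 18*x^3 + 128*x^2 - 2*x - 112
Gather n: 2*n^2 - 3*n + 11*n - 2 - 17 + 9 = 2*n^2 + 8*n - 10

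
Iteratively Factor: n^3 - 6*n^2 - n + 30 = (n - 3)*(n^2 - 3*n - 10) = (n - 3)*(n + 2)*(n - 5)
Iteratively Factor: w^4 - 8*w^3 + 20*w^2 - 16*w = (w - 2)*(w^3 - 6*w^2 + 8*w) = (w - 2)^2*(w^2 - 4*w) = (w - 4)*(w - 2)^2*(w)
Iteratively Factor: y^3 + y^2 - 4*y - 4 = (y + 2)*(y^2 - y - 2) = (y + 1)*(y + 2)*(y - 2)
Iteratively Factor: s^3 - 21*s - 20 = (s + 1)*(s^2 - s - 20) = (s - 5)*(s + 1)*(s + 4)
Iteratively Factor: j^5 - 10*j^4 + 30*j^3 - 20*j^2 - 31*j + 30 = (j - 2)*(j^4 - 8*j^3 + 14*j^2 + 8*j - 15) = (j - 3)*(j - 2)*(j^3 - 5*j^2 - j + 5) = (j - 3)*(j - 2)*(j - 1)*(j^2 - 4*j - 5) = (j - 3)*(j - 2)*(j - 1)*(j + 1)*(j - 5)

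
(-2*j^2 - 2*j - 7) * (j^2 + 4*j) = -2*j^4 - 10*j^3 - 15*j^2 - 28*j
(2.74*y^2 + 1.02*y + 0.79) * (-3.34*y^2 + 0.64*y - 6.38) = -9.1516*y^4 - 1.6532*y^3 - 19.467*y^2 - 6.002*y - 5.0402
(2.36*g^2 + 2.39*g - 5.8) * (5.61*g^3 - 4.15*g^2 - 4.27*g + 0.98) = 13.2396*g^5 + 3.6139*g^4 - 52.5337*g^3 + 16.1775*g^2 + 27.1082*g - 5.684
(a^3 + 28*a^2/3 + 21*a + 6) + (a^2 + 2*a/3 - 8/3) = a^3 + 31*a^2/3 + 65*a/3 + 10/3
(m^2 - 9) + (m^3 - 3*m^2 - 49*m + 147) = m^3 - 2*m^2 - 49*m + 138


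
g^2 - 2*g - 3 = (g - 3)*(g + 1)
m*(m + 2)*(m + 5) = m^3 + 7*m^2 + 10*m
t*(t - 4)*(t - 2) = t^3 - 6*t^2 + 8*t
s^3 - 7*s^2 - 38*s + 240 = (s - 8)*(s - 5)*(s + 6)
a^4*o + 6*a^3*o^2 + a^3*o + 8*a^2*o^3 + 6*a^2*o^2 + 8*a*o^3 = a*(a + 2*o)*(a + 4*o)*(a*o + o)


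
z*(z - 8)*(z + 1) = z^3 - 7*z^2 - 8*z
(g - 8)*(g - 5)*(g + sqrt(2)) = g^3 - 13*g^2 + sqrt(2)*g^2 - 13*sqrt(2)*g + 40*g + 40*sqrt(2)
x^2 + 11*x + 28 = (x + 4)*(x + 7)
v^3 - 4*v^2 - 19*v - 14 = (v - 7)*(v + 1)*(v + 2)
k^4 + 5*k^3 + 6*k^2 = k^2*(k + 2)*(k + 3)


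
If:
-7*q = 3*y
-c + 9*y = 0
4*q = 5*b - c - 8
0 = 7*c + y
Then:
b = 8/5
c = 0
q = 0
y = 0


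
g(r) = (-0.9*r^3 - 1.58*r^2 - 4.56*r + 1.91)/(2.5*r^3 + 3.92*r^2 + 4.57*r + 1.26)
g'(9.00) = 0.00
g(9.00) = -0.38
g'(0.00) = -9.12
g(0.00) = 1.52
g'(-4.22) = -0.06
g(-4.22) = -0.45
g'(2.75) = 0.02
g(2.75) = -0.43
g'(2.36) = 0.02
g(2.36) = -0.44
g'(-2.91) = -0.21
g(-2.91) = -0.59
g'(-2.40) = -0.42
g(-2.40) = -0.75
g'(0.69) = -0.52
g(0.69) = -0.32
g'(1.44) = -0.02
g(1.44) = -0.45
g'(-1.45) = -1.97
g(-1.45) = -1.67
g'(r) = (-7.5*r^2 - 7.84*r - 4.57)*(-0.9*r^3 - 1.58*r^2 - 4.56*r + 1.91)/(2.5*r^3 + 3.92*r^2 + 4.57*r + 1.26)^2 + (-2.7*r^2 - 3.16*r - 4.56)/(2.5*r^3 + 3.92*r^2 + 4.57*r + 1.26)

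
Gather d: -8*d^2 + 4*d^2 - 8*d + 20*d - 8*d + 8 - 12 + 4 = -4*d^2 + 4*d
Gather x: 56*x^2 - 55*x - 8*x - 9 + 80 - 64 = 56*x^2 - 63*x + 7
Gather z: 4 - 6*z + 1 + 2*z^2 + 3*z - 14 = 2*z^2 - 3*z - 9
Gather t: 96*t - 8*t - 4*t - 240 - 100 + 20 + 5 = 84*t - 315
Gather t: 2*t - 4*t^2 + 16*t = -4*t^2 + 18*t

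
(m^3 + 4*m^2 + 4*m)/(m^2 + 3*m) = (m^2 + 4*m + 4)/(m + 3)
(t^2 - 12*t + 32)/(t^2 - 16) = (t - 8)/(t + 4)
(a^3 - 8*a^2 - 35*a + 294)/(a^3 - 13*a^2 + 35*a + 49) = (a + 6)/(a + 1)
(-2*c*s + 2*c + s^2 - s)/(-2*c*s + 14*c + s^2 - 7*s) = (s - 1)/(s - 7)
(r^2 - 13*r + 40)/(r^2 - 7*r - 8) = (r - 5)/(r + 1)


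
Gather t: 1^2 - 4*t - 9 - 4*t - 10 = -8*t - 18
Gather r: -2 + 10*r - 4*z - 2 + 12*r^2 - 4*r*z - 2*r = 12*r^2 + r*(8 - 4*z) - 4*z - 4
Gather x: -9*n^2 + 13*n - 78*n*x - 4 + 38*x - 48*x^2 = -9*n^2 + 13*n - 48*x^2 + x*(38 - 78*n) - 4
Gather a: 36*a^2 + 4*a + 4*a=36*a^2 + 8*a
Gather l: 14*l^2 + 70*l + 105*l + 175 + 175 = 14*l^2 + 175*l + 350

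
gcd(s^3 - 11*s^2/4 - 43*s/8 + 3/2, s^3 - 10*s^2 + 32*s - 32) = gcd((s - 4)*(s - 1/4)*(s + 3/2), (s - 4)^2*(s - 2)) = s - 4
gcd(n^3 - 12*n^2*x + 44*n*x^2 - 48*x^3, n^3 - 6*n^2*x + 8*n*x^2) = n^2 - 6*n*x + 8*x^2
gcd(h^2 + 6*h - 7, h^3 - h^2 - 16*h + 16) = h - 1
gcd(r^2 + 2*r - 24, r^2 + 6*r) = r + 6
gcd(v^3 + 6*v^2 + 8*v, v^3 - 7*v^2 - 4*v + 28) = v + 2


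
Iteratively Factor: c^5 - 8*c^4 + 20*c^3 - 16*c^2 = (c - 4)*(c^4 - 4*c^3 + 4*c^2) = c*(c - 4)*(c^3 - 4*c^2 + 4*c) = c*(c - 4)*(c - 2)*(c^2 - 2*c) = c*(c - 4)*(c - 2)^2*(c)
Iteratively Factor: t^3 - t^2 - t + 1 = (t - 1)*(t^2 - 1) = (t - 1)^2*(t + 1)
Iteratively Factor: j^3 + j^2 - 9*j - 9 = (j - 3)*(j^2 + 4*j + 3) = (j - 3)*(j + 3)*(j + 1)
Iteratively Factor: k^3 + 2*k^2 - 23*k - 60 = (k - 5)*(k^2 + 7*k + 12) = (k - 5)*(k + 3)*(k + 4)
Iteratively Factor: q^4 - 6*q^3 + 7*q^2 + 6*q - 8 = (q + 1)*(q^3 - 7*q^2 + 14*q - 8) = (q - 2)*(q + 1)*(q^2 - 5*q + 4) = (q - 2)*(q - 1)*(q + 1)*(q - 4)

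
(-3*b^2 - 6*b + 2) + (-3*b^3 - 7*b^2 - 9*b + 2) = -3*b^3 - 10*b^2 - 15*b + 4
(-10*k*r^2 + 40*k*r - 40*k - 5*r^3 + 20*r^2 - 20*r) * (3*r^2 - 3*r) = -30*k*r^4 + 150*k*r^3 - 240*k*r^2 + 120*k*r - 15*r^5 + 75*r^4 - 120*r^3 + 60*r^2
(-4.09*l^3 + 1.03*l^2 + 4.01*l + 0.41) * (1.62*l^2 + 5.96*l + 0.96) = -6.6258*l^5 - 22.7078*l^4 + 8.7086*l^3 + 25.5526*l^2 + 6.2932*l + 0.3936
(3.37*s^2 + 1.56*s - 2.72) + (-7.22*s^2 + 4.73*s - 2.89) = -3.85*s^2 + 6.29*s - 5.61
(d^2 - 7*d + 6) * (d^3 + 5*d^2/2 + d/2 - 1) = d^5 - 9*d^4/2 - 11*d^3 + 21*d^2/2 + 10*d - 6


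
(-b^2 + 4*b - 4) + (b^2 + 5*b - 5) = 9*b - 9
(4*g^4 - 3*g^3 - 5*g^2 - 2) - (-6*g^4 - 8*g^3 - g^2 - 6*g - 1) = 10*g^4 + 5*g^3 - 4*g^2 + 6*g - 1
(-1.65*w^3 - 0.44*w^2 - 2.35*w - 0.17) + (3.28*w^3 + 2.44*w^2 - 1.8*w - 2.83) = 1.63*w^3 + 2.0*w^2 - 4.15*w - 3.0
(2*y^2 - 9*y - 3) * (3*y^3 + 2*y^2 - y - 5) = 6*y^5 - 23*y^4 - 29*y^3 - 7*y^2 + 48*y + 15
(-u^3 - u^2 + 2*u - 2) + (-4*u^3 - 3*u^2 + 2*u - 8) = -5*u^3 - 4*u^2 + 4*u - 10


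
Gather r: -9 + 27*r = 27*r - 9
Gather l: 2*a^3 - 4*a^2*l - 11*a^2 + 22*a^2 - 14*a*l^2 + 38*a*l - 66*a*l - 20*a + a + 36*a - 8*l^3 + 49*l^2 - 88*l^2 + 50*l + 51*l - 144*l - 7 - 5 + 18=2*a^3 + 11*a^2 + 17*a - 8*l^3 + l^2*(-14*a - 39) + l*(-4*a^2 - 28*a - 43) + 6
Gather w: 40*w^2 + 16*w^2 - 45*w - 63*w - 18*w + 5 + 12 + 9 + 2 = 56*w^2 - 126*w + 28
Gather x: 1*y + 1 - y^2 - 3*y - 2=-y^2 - 2*y - 1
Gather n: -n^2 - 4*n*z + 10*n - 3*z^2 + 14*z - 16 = -n^2 + n*(10 - 4*z) - 3*z^2 + 14*z - 16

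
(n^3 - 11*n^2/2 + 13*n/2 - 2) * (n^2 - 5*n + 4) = n^5 - 21*n^4/2 + 38*n^3 - 113*n^2/2 + 36*n - 8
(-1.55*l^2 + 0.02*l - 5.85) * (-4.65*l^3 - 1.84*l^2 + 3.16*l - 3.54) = 7.2075*l^5 + 2.759*l^4 + 22.2677*l^3 + 16.3142*l^2 - 18.5568*l + 20.709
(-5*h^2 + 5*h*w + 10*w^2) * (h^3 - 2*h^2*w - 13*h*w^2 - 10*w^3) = -5*h^5 + 15*h^4*w + 65*h^3*w^2 - 35*h^2*w^3 - 180*h*w^4 - 100*w^5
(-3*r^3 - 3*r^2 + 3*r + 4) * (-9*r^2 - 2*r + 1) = 27*r^5 + 33*r^4 - 24*r^3 - 45*r^2 - 5*r + 4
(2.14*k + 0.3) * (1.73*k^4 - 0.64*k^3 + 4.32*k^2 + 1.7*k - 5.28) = 3.7022*k^5 - 0.8506*k^4 + 9.0528*k^3 + 4.934*k^2 - 10.7892*k - 1.584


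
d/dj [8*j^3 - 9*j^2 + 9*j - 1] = 24*j^2 - 18*j + 9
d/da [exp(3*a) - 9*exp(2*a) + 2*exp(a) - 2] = (3*exp(2*a) - 18*exp(a) + 2)*exp(a)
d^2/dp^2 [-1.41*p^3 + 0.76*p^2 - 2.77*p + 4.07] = 1.52 - 8.46*p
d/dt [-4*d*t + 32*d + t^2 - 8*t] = -4*d + 2*t - 8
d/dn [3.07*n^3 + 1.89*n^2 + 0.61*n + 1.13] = 9.21*n^2 + 3.78*n + 0.61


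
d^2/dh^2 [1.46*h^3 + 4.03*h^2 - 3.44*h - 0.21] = 8.76*h + 8.06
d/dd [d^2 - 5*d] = 2*d - 5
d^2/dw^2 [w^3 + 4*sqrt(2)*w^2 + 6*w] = 6*w + 8*sqrt(2)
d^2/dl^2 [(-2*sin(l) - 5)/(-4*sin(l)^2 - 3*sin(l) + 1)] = (-32*sin(l)^4 - 264*sin(l)^3 + 100*sin(l)^2 + 249*sin(l) + 142)/((sin(l) + 1)^2*(4*sin(l) - 1)^3)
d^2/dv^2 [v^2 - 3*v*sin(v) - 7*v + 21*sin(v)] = 3*v*sin(v) - 21*sin(v) - 6*cos(v) + 2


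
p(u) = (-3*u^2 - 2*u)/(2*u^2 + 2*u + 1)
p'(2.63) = -0.08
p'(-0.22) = -1.80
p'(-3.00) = -0.01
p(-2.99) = -1.62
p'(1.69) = -0.18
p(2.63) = -1.29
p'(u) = (-6*u - 2)/(2*u^2 + 2*u + 1) + (-4*u - 2)*(-3*u^2 - 2*u)/(2*u^2 + 2*u + 1)^2 = 2*(-u^2 - 3*u - 1)/(4*u^4 + 8*u^3 + 8*u^2 + 4*u + 1)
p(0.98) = -0.99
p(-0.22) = 0.45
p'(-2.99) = -0.01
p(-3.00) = -1.62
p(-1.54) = -1.52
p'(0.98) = -0.41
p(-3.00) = -1.62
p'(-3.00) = -0.01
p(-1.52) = -1.51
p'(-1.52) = 0.38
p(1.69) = -1.18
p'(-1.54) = 0.35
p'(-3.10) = -0.01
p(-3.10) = -1.61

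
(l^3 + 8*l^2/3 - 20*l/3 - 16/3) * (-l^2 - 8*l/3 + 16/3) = -l^5 - 16*l^4/3 + 44*l^3/9 + 112*l^2/3 - 64*l/3 - 256/9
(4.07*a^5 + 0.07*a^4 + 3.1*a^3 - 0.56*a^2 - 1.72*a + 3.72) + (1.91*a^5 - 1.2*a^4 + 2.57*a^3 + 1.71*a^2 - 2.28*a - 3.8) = 5.98*a^5 - 1.13*a^4 + 5.67*a^3 + 1.15*a^2 - 4.0*a - 0.0799999999999996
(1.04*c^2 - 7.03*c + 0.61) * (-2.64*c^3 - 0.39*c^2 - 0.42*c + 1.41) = -2.7456*c^5 + 18.1536*c^4 + 0.6945*c^3 + 4.1811*c^2 - 10.1685*c + 0.8601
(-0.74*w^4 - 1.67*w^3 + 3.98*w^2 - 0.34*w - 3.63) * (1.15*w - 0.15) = -0.851*w^5 - 1.8095*w^4 + 4.8275*w^3 - 0.988*w^2 - 4.1235*w + 0.5445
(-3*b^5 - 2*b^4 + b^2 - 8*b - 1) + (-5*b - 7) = -3*b^5 - 2*b^4 + b^2 - 13*b - 8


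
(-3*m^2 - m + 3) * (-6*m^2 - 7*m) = 18*m^4 + 27*m^3 - 11*m^2 - 21*m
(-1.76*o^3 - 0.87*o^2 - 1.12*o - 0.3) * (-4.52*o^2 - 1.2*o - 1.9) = 7.9552*o^5 + 6.0444*o^4 + 9.4504*o^3 + 4.353*o^2 + 2.488*o + 0.57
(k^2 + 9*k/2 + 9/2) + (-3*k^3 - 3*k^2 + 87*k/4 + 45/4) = -3*k^3 - 2*k^2 + 105*k/4 + 63/4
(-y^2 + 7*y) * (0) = 0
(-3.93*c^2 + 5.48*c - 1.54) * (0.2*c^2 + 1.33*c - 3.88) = -0.786*c^4 - 4.1309*c^3 + 22.2288*c^2 - 23.3106*c + 5.9752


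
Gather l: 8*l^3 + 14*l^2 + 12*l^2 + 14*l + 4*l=8*l^3 + 26*l^2 + 18*l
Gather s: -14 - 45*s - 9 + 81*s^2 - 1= 81*s^2 - 45*s - 24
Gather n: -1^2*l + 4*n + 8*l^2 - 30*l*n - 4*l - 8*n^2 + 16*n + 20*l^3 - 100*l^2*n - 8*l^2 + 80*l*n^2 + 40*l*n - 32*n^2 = 20*l^3 - 5*l + n^2*(80*l - 40) + n*(-100*l^2 + 10*l + 20)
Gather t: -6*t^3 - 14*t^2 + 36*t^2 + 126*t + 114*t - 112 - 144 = -6*t^3 + 22*t^2 + 240*t - 256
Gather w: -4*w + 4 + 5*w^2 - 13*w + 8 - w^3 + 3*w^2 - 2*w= -w^3 + 8*w^2 - 19*w + 12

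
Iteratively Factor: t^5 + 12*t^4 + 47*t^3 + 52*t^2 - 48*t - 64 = (t - 1)*(t^4 + 13*t^3 + 60*t^2 + 112*t + 64) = (t - 1)*(t + 4)*(t^3 + 9*t^2 + 24*t + 16) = (t - 1)*(t + 1)*(t + 4)*(t^2 + 8*t + 16) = (t - 1)*(t + 1)*(t + 4)^2*(t + 4)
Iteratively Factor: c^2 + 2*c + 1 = (c + 1)*(c + 1)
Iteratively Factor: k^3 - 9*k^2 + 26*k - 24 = (k - 3)*(k^2 - 6*k + 8) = (k - 4)*(k - 3)*(k - 2)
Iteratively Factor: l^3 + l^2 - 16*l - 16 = (l + 1)*(l^2 - 16) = (l + 1)*(l + 4)*(l - 4)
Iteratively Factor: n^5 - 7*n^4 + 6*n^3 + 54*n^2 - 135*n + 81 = (n - 3)*(n^4 - 4*n^3 - 6*n^2 + 36*n - 27) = (n - 3)*(n + 3)*(n^3 - 7*n^2 + 15*n - 9) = (n - 3)^2*(n + 3)*(n^2 - 4*n + 3) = (n - 3)^3*(n + 3)*(n - 1)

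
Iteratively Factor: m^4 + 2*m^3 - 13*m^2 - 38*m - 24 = (m + 3)*(m^3 - m^2 - 10*m - 8) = (m + 1)*(m + 3)*(m^2 - 2*m - 8) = (m + 1)*(m + 2)*(m + 3)*(m - 4)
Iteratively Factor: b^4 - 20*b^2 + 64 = (b + 2)*(b^3 - 2*b^2 - 16*b + 32) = (b - 4)*(b + 2)*(b^2 + 2*b - 8) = (b - 4)*(b - 2)*(b + 2)*(b + 4)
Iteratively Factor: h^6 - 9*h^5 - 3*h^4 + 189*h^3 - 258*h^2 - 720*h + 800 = (h + 2)*(h^5 - 11*h^4 + 19*h^3 + 151*h^2 - 560*h + 400) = (h - 5)*(h + 2)*(h^4 - 6*h^3 - 11*h^2 + 96*h - 80) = (h - 5)*(h - 4)*(h + 2)*(h^3 - 2*h^2 - 19*h + 20) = (h - 5)*(h - 4)*(h - 1)*(h + 2)*(h^2 - h - 20) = (h - 5)^2*(h - 4)*(h - 1)*(h + 2)*(h + 4)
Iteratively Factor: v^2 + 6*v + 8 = (v + 4)*(v + 2)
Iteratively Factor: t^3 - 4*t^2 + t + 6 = (t - 2)*(t^2 - 2*t - 3) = (t - 2)*(t + 1)*(t - 3)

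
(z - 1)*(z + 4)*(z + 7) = z^3 + 10*z^2 + 17*z - 28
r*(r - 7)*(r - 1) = r^3 - 8*r^2 + 7*r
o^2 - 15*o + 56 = (o - 8)*(o - 7)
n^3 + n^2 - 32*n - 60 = (n - 6)*(n + 2)*(n + 5)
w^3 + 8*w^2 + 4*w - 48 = (w - 2)*(w + 4)*(w + 6)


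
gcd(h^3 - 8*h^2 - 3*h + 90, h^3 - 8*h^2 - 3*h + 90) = h^3 - 8*h^2 - 3*h + 90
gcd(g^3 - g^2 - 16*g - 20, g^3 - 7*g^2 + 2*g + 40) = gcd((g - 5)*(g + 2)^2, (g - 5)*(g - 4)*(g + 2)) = g^2 - 3*g - 10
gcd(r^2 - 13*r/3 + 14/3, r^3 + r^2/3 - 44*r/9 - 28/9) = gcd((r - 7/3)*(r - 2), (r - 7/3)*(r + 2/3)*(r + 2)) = r - 7/3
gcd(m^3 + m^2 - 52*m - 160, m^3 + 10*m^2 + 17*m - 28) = m + 4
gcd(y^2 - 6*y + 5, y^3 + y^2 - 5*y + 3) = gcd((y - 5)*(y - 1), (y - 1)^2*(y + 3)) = y - 1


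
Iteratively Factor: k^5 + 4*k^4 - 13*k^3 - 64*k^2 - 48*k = (k + 4)*(k^4 - 13*k^2 - 12*k) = k*(k + 4)*(k^3 - 13*k - 12) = k*(k + 1)*(k + 4)*(k^2 - k - 12) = k*(k - 4)*(k + 1)*(k + 4)*(k + 3)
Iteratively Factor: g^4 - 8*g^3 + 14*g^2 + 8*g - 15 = (g + 1)*(g^3 - 9*g^2 + 23*g - 15) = (g - 1)*(g + 1)*(g^2 - 8*g + 15) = (g - 5)*(g - 1)*(g + 1)*(g - 3)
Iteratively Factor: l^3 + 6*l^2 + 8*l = (l + 4)*(l^2 + 2*l) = l*(l + 4)*(l + 2)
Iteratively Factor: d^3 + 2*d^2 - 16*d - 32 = (d + 4)*(d^2 - 2*d - 8) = (d - 4)*(d + 4)*(d + 2)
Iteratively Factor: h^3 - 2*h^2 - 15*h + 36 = (h + 4)*(h^2 - 6*h + 9) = (h - 3)*(h + 4)*(h - 3)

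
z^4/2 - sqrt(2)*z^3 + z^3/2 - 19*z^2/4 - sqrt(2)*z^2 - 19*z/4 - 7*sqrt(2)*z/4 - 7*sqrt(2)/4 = (z/2 + 1/2)*(z - 7*sqrt(2)/2)*(z + sqrt(2)/2)*(z + sqrt(2))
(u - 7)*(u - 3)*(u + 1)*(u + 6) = u^4 - 3*u^3 - 43*u^2 + 87*u + 126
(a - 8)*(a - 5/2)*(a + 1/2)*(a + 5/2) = a^4 - 15*a^3/2 - 41*a^2/4 + 375*a/8 + 25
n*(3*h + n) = 3*h*n + n^2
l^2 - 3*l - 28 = (l - 7)*(l + 4)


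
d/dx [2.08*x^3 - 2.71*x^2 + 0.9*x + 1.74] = 6.24*x^2 - 5.42*x + 0.9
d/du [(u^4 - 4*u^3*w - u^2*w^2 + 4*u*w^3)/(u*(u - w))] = 2*u - 3*w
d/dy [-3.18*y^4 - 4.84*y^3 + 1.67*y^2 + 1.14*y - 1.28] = -12.72*y^3 - 14.52*y^2 + 3.34*y + 1.14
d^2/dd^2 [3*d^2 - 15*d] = 6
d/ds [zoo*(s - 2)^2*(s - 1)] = zoo*(s^2 + s + 1)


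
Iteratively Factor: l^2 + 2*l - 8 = (l + 4)*(l - 2)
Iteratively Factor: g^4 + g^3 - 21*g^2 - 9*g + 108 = (g + 3)*(g^3 - 2*g^2 - 15*g + 36) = (g - 3)*(g + 3)*(g^2 + g - 12) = (g - 3)^2*(g + 3)*(g + 4)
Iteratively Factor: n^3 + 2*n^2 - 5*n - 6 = (n + 3)*(n^2 - n - 2) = (n + 1)*(n + 3)*(n - 2)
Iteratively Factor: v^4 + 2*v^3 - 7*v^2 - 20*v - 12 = (v - 3)*(v^3 + 5*v^2 + 8*v + 4) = (v - 3)*(v + 2)*(v^2 + 3*v + 2) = (v - 3)*(v + 1)*(v + 2)*(v + 2)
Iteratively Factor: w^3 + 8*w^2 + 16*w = (w + 4)*(w^2 + 4*w) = (w + 4)^2*(w)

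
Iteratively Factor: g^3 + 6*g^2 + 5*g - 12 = (g + 3)*(g^2 + 3*g - 4) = (g - 1)*(g + 3)*(g + 4)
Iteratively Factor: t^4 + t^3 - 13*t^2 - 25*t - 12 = (t - 4)*(t^3 + 5*t^2 + 7*t + 3) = (t - 4)*(t + 3)*(t^2 + 2*t + 1) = (t - 4)*(t + 1)*(t + 3)*(t + 1)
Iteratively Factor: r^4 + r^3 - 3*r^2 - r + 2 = (r - 1)*(r^3 + 2*r^2 - r - 2) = (r - 1)*(r + 2)*(r^2 - 1) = (r - 1)^2*(r + 2)*(r + 1)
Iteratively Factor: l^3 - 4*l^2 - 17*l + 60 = (l - 5)*(l^2 + l - 12) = (l - 5)*(l - 3)*(l + 4)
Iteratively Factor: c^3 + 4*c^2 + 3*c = (c + 1)*(c^2 + 3*c) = c*(c + 1)*(c + 3)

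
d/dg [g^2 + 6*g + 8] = 2*g + 6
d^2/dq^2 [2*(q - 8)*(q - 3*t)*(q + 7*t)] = 12*q + 16*t - 32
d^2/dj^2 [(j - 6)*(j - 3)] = 2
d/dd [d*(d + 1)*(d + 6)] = 3*d^2 + 14*d + 6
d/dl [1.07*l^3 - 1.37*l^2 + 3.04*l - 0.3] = 3.21*l^2 - 2.74*l + 3.04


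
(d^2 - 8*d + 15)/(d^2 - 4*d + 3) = (d - 5)/(d - 1)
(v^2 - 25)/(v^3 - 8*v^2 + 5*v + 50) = (v + 5)/(v^2 - 3*v - 10)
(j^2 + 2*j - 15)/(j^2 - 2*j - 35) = (j - 3)/(j - 7)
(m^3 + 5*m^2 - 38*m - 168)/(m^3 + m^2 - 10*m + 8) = (m^2 + m - 42)/(m^2 - 3*m + 2)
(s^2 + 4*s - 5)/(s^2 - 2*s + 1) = (s + 5)/(s - 1)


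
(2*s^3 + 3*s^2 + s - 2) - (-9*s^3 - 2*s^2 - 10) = 11*s^3 + 5*s^2 + s + 8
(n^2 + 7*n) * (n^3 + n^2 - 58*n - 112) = n^5 + 8*n^4 - 51*n^3 - 518*n^2 - 784*n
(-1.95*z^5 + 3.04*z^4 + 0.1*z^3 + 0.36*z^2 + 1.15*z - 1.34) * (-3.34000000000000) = 6.513*z^5 - 10.1536*z^4 - 0.334*z^3 - 1.2024*z^2 - 3.841*z + 4.4756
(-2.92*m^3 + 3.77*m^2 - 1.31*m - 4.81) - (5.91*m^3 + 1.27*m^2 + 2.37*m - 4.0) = -8.83*m^3 + 2.5*m^2 - 3.68*m - 0.81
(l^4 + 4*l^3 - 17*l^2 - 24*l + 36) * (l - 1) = l^5 + 3*l^4 - 21*l^3 - 7*l^2 + 60*l - 36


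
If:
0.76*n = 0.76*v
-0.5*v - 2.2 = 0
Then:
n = -4.40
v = -4.40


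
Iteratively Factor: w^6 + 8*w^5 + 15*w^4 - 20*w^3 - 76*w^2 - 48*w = (w + 1)*(w^5 + 7*w^4 + 8*w^3 - 28*w^2 - 48*w) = w*(w + 1)*(w^4 + 7*w^3 + 8*w^2 - 28*w - 48) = w*(w - 2)*(w + 1)*(w^3 + 9*w^2 + 26*w + 24) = w*(w - 2)*(w + 1)*(w + 4)*(w^2 + 5*w + 6) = w*(w - 2)*(w + 1)*(w + 2)*(w + 4)*(w + 3)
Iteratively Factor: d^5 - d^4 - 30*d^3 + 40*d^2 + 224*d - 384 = (d - 2)*(d^4 + d^3 - 28*d^2 - 16*d + 192) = (d - 3)*(d - 2)*(d^3 + 4*d^2 - 16*d - 64) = (d - 4)*(d - 3)*(d - 2)*(d^2 + 8*d + 16) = (d - 4)*(d - 3)*(d - 2)*(d + 4)*(d + 4)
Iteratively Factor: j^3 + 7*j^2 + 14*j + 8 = (j + 2)*(j^2 + 5*j + 4) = (j + 2)*(j + 4)*(j + 1)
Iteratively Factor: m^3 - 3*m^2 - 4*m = (m)*(m^2 - 3*m - 4) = m*(m + 1)*(m - 4)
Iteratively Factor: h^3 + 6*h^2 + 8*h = (h + 2)*(h^2 + 4*h) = (h + 2)*(h + 4)*(h)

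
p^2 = p^2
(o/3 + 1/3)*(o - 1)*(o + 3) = o^3/3 + o^2 - o/3 - 1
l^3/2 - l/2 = l*(l/2 + 1/2)*(l - 1)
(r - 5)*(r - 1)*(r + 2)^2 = r^4 - 2*r^3 - 15*r^2 - 4*r + 20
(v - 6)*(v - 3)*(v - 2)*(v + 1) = v^4 - 10*v^3 + 25*v^2 - 36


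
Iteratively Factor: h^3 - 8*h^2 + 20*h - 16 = (h - 4)*(h^2 - 4*h + 4) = (h - 4)*(h - 2)*(h - 2)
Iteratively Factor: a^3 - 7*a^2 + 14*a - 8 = (a - 4)*(a^2 - 3*a + 2) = (a - 4)*(a - 2)*(a - 1)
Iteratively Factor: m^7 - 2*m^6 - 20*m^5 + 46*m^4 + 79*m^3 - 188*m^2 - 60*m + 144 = (m + 1)*(m^6 - 3*m^5 - 17*m^4 + 63*m^3 + 16*m^2 - 204*m + 144) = (m - 1)*(m + 1)*(m^5 - 2*m^4 - 19*m^3 + 44*m^2 + 60*m - 144) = (m - 2)*(m - 1)*(m + 1)*(m^4 - 19*m^2 + 6*m + 72) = (m - 2)*(m - 1)*(m + 1)*(m + 2)*(m^3 - 2*m^2 - 15*m + 36) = (m - 3)*(m - 2)*(m - 1)*(m + 1)*(m + 2)*(m^2 + m - 12) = (m - 3)*(m - 2)*(m - 1)*(m + 1)*(m + 2)*(m + 4)*(m - 3)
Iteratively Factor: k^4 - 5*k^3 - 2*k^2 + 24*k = (k - 4)*(k^3 - k^2 - 6*k) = (k - 4)*(k - 3)*(k^2 + 2*k) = k*(k - 4)*(k - 3)*(k + 2)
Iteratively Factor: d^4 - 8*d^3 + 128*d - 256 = (d - 4)*(d^3 - 4*d^2 - 16*d + 64) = (d - 4)*(d + 4)*(d^2 - 8*d + 16) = (d - 4)^2*(d + 4)*(d - 4)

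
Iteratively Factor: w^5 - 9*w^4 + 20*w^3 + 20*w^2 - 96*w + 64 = (w - 2)*(w^4 - 7*w^3 + 6*w^2 + 32*w - 32) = (w - 2)*(w + 2)*(w^3 - 9*w^2 + 24*w - 16) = (w - 4)*(w - 2)*(w + 2)*(w^2 - 5*w + 4) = (w - 4)^2*(w - 2)*(w + 2)*(w - 1)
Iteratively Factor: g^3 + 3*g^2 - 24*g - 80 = (g + 4)*(g^2 - g - 20) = (g + 4)^2*(g - 5)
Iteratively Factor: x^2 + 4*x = (x)*(x + 4)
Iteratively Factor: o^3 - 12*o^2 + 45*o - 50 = (o - 5)*(o^2 - 7*o + 10) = (o - 5)^2*(o - 2)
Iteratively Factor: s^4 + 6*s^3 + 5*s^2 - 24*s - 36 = (s + 3)*(s^3 + 3*s^2 - 4*s - 12) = (s + 2)*(s + 3)*(s^2 + s - 6) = (s - 2)*(s + 2)*(s + 3)*(s + 3)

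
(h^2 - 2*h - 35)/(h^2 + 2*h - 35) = (h^2 - 2*h - 35)/(h^2 + 2*h - 35)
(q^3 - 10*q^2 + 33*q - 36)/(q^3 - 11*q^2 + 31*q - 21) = (q^2 - 7*q + 12)/(q^2 - 8*q + 7)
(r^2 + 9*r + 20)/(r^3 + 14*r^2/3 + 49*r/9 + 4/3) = 9*(r^2 + 9*r + 20)/(9*r^3 + 42*r^2 + 49*r + 12)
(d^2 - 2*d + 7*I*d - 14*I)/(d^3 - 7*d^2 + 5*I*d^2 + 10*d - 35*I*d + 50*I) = (d + 7*I)/(d^2 + 5*d*(-1 + I) - 25*I)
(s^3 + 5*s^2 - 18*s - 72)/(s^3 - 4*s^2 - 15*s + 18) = (s^2 + 2*s - 24)/(s^2 - 7*s + 6)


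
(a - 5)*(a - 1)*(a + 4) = a^3 - 2*a^2 - 19*a + 20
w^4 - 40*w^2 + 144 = (w - 6)*(w - 2)*(w + 2)*(w + 6)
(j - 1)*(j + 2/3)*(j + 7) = j^3 + 20*j^2/3 - 3*j - 14/3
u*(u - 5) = u^2 - 5*u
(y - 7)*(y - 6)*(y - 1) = y^3 - 14*y^2 + 55*y - 42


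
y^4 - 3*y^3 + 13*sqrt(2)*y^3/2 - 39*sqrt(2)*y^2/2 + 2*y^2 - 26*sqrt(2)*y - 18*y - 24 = (y - 4)*(y + 1)*(y + sqrt(2)/2)*(y + 6*sqrt(2))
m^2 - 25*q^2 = (m - 5*q)*(m + 5*q)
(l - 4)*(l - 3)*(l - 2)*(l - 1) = l^4 - 10*l^3 + 35*l^2 - 50*l + 24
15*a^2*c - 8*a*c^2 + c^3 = c*(-5*a + c)*(-3*a + c)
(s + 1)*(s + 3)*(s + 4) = s^3 + 8*s^2 + 19*s + 12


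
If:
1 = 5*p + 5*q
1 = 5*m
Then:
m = 1/5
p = 1/5 - q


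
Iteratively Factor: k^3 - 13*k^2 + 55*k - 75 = (k - 3)*(k^2 - 10*k + 25) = (k - 5)*(k - 3)*(k - 5)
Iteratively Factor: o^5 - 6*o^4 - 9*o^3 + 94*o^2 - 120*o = (o - 3)*(o^4 - 3*o^3 - 18*o^2 + 40*o) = o*(o - 3)*(o^3 - 3*o^2 - 18*o + 40) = o*(o - 5)*(o - 3)*(o^2 + 2*o - 8) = o*(o - 5)*(o - 3)*(o - 2)*(o + 4)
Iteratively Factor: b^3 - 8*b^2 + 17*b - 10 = (b - 5)*(b^2 - 3*b + 2) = (b - 5)*(b - 1)*(b - 2)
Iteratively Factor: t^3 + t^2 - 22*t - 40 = (t + 2)*(t^2 - t - 20) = (t - 5)*(t + 2)*(t + 4)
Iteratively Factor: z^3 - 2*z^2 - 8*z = (z)*(z^2 - 2*z - 8) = z*(z - 4)*(z + 2)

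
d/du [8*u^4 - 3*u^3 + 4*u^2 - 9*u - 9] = 32*u^3 - 9*u^2 + 8*u - 9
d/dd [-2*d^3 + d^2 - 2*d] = -6*d^2 + 2*d - 2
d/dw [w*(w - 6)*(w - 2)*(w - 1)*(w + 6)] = 5*w^4 - 12*w^3 - 102*w^2 + 216*w - 72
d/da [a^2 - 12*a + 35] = 2*a - 12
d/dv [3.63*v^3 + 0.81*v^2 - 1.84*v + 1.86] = 10.89*v^2 + 1.62*v - 1.84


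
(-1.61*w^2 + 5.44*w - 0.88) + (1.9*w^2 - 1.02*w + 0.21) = 0.29*w^2 + 4.42*w - 0.67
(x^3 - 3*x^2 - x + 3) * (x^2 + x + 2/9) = x^5 - 2*x^4 - 34*x^3/9 + 4*x^2/3 + 25*x/9 + 2/3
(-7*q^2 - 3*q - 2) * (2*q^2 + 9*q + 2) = -14*q^4 - 69*q^3 - 45*q^2 - 24*q - 4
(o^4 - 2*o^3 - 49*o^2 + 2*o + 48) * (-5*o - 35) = -5*o^5 - 25*o^4 + 315*o^3 + 1705*o^2 - 310*o - 1680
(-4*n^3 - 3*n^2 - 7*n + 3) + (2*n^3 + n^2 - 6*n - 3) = -2*n^3 - 2*n^2 - 13*n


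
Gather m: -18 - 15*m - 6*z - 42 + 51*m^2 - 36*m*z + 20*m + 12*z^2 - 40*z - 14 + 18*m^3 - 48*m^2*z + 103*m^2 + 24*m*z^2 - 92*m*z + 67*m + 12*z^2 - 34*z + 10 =18*m^3 + m^2*(154 - 48*z) + m*(24*z^2 - 128*z + 72) + 24*z^2 - 80*z - 64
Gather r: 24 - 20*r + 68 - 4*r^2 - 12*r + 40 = -4*r^2 - 32*r + 132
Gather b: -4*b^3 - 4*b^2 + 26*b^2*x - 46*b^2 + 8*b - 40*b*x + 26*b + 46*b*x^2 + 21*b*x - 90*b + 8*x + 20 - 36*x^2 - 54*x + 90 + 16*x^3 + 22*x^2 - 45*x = -4*b^3 + b^2*(26*x - 50) + b*(46*x^2 - 19*x - 56) + 16*x^3 - 14*x^2 - 91*x + 110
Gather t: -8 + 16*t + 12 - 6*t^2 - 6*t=-6*t^2 + 10*t + 4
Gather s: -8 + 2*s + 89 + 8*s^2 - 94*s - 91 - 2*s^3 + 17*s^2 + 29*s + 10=-2*s^3 + 25*s^2 - 63*s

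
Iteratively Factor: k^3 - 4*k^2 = (k)*(k^2 - 4*k) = k*(k - 4)*(k)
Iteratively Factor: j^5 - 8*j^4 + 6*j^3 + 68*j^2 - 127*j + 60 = (j - 1)*(j^4 - 7*j^3 - j^2 + 67*j - 60) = (j - 4)*(j - 1)*(j^3 - 3*j^2 - 13*j + 15) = (j - 4)*(j - 1)^2*(j^2 - 2*j - 15) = (j - 5)*(j - 4)*(j - 1)^2*(j + 3)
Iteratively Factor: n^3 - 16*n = (n)*(n^2 - 16) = n*(n - 4)*(n + 4)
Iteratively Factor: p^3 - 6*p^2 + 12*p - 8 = (p - 2)*(p^2 - 4*p + 4) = (p - 2)^2*(p - 2)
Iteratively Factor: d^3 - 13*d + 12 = (d + 4)*(d^2 - 4*d + 3) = (d - 1)*(d + 4)*(d - 3)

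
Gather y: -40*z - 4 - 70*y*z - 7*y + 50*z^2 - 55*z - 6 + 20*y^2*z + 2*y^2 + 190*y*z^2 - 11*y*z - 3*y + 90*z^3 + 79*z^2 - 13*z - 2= y^2*(20*z + 2) + y*(190*z^2 - 81*z - 10) + 90*z^3 + 129*z^2 - 108*z - 12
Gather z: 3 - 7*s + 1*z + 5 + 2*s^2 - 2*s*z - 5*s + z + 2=2*s^2 - 12*s + z*(2 - 2*s) + 10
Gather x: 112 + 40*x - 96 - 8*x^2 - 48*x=-8*x^2 - 8*x + 16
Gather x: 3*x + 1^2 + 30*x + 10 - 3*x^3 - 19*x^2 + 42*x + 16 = -3*x^3 - 19*x^2 + 75*x + 27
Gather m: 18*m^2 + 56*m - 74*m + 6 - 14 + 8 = 18*m^2 - 18*m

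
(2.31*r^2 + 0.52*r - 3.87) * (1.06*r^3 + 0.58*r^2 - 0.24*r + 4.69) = 2.4486*r^5 + 1.891*r^4 - 4.355*r^3 + 8.4645*r^2 + 3.3676*r - 18.1503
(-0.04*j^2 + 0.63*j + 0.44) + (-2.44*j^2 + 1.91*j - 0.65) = -2.48*j^2 + 2.54*j - 0.21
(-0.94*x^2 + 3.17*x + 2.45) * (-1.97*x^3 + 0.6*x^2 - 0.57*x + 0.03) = 1.8518*x^5 - 6.8089*x^4 - 2.3887*x^3 - 0.3651*x^2 - 1.3014*x + 0.0735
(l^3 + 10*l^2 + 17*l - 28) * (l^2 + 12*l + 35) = l^5 + 22*l^4 + 172*l^3 + 526*l^2 + 259*l - 980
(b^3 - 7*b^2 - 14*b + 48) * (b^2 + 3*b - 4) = b^5 - 4*b^4 - 39*b^3 + 34*b^2 + 200*b - 192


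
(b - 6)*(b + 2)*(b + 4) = b^3 - 28*b - 48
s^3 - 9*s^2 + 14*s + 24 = (s - 6)*(s - 4)*(s + 1)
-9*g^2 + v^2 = (-3*g + v)*(3*g + v)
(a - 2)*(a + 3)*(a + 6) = a^3 + 7*a^2 - 36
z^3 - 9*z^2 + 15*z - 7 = (z - 7)*(z - 1)^2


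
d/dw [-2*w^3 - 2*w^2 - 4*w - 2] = -6*w^2 - 4*w - 4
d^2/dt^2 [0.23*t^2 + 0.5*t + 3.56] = 0.460000000000000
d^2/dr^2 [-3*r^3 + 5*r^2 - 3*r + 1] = 10 - 18*r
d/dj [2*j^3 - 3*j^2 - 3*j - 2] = 6*j^2 - 6*j - 3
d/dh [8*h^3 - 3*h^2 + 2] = 6*h*(4*h - 1)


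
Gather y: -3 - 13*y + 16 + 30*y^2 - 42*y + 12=30*y^2 - 55*y + 25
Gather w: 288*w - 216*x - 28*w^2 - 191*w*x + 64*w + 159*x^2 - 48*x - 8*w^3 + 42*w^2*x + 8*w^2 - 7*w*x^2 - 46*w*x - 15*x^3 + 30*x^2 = -8*w^3 + w^2*(42*x - 20) + w*(-7*x^2 - 237*x + 352) - 15*x^3 + 189*x^2 - 264*x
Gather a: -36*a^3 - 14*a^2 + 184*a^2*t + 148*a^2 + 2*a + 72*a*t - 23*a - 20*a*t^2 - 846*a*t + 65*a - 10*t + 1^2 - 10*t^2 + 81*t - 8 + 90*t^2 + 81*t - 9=-36*a^3 + a^2*(184*t + 134) + a*(-20*t^2 - 774*t + 44) + 80*t^2 + 152*t - 16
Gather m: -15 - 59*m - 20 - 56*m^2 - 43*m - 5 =-56*m^2 - 102*m - 40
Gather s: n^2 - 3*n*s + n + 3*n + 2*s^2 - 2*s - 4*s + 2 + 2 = n^2 + 4*n + 2*s^2 + s*(-3*n - 6) + 4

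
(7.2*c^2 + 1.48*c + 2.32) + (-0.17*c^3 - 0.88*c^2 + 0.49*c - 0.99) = -0.17*c^3 + 6.32*c^2 + 1.97*c + 1.33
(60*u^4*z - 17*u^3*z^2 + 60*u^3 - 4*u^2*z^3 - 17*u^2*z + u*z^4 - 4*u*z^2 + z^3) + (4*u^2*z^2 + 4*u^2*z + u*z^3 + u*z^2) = 60*u^4*z - 17*u^3*z^2 + 60*u^3 - 4*u^2*z^3 + 4*u^2*z^2 - 13*u^2*z + u*z^4 + u*z^3 - 3*u*z^2 + z^3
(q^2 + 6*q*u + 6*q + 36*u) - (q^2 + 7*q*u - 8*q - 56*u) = -q*u + 14*q + 92*u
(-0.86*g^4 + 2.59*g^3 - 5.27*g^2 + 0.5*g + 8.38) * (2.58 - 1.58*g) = 1.3588*g^5 - 6.311*g^4 + 15.0088*g^3 - 14.3866*g^2 - 11.9504*g + 21.6204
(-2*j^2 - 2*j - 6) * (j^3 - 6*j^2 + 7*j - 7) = -2*j^5 + 10*j^4 - 8*j^3 + 36*j^2 - 28*j + 42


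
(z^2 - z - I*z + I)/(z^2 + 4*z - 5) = (z - I)/(z + 5)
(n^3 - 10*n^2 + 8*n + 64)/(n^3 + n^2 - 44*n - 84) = (n^2 - 12*n + 32)/(n^2 - n - 42)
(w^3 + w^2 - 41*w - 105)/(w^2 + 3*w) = w - 2 - 35/w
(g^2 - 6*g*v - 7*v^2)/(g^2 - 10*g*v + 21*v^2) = (-g - v)/(-g + 3*v)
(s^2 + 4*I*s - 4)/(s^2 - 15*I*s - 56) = (-s^2 - 4*I*s + 4)/(-s^2 + 15*I*s + 56)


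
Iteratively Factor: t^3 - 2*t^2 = (t - 2)*(t^2) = t*(t - 2)*(t)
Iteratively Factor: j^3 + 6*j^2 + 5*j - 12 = (j - 1)*(j^2 + 7*j + 12) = (j - 1)*(j + 4)*(j + 3)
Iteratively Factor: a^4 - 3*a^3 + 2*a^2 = (a - 1)*(a^3 - 2*a^2) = a*(a - 1)*(a^2 - 2*a) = a*(a - 2)*(a - 1)*(a)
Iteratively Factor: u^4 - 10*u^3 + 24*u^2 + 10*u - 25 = (u - 5)*(u^3 - 5*u^2 - u + 5) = (u - 5)^2*(u^2 - 1) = (u - 5)^2*(u + 1)*(u - 1)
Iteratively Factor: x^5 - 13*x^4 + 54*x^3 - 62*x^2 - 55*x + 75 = (x - 5)*(x^4 - 8*x^3 + 14*x^2 + 8*x - 15) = (x - 5)*(x - 1)*(x^3 - 7*x^2 + 7*x + 15) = (x - 5)^2*(x - 1)*(x^2 - 2*x - 3) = (x - 5)^2*(x - 3)*(x - 1)*(x + 1)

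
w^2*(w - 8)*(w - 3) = w^4 - 11*w^3 + 24*w^2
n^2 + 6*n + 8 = (n + 2)*(n + 4)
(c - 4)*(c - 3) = c^2 - 7*c + 12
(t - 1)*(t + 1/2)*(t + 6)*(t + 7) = t^4 + 25*t^3/2 + 35*t^2 - 55*t/2 - 21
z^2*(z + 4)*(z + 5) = z^4 + 9*z^3 + 20*z^2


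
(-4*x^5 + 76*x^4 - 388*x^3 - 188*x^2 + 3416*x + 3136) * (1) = -4*x^5 + 76*x^4 - 388*x^3 - 188*x^2 + 3416*x + 3136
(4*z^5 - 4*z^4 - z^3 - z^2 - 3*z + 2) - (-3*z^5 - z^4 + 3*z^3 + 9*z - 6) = 7*z^5 - 3*z^4 - 4*z^3 - z^2 - 12*z + 8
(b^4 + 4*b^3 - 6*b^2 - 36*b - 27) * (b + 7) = b^5 + 11*b^4 + 22*b^3 - 78*b^2 - 279*b - 189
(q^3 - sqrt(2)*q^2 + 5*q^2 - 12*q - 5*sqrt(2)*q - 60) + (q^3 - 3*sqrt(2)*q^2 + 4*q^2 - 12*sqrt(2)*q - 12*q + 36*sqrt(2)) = 2*q^3 - 4*sqrt(2)*q^2 + 9*q^2 - 17*sqrt(2)*q - 24*q - 60 + 36*sqrt(2)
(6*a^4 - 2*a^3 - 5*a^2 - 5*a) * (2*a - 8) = 12*a^5 - 52*a^4 + 6*a^3 + 30*a^2 + 40*a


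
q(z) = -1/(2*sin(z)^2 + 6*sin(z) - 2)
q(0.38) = -2.00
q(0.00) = 0.50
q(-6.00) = 5.98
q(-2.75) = 0.25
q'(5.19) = 0.03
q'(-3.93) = -0.59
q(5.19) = 0.17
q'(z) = -(-4*sin(z)*cos(z) - 6*cos(z))/(2*sin(z)^2 + 6*sin(z) - 2)^2 = (2*sin(z) + 3)*cos(z)/(2*(3*sin(z) - cos(z)^2)^2)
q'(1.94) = -0.12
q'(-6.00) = 243.99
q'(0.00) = 1.50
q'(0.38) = 27.72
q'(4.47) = -0.01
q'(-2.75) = -0.26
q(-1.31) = 0.17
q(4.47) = 0.17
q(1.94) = -0.19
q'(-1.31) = 0.02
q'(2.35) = -0.58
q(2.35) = -0.30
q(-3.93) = -0.31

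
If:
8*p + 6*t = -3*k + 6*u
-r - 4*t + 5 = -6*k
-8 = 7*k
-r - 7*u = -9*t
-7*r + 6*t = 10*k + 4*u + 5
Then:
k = -8/7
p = 159/868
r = 197/217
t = -150/217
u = -221/217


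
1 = 1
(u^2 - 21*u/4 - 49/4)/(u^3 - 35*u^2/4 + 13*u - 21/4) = (4*u + 7)/(4*u^2 - 7*u + 3)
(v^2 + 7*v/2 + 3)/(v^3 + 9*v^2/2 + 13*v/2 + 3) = 1/(v + 1)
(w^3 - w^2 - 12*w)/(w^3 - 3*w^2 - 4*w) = (w + 3)/(w + 1)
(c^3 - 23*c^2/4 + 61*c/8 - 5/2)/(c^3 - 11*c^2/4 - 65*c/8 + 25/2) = (2*c - 1)/(2*c + 5)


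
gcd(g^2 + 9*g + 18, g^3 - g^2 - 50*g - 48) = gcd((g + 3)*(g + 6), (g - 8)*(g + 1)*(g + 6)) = g + 6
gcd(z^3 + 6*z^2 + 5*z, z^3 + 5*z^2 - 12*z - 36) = 1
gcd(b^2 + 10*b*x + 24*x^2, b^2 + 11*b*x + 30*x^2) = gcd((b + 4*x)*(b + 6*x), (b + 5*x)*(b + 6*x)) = b + 6*x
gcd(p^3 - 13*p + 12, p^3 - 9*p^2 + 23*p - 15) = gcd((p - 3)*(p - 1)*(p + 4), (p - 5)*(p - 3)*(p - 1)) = p^2 - 4*p + 3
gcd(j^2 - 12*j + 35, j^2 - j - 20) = j - 5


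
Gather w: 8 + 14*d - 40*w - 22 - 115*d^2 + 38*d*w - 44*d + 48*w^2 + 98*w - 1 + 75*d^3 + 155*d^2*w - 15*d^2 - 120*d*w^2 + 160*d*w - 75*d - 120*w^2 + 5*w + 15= 75*d^3 - 130*d^2 - 105*d + w^2*(-120*d - 72) + w*(155*d^2 + 198*d + 63)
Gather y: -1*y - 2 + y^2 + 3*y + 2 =y^2 + 2*y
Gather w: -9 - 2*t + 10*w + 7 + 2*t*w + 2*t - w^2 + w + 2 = -w^2 + w*(2*t + 11)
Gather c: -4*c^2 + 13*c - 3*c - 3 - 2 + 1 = -4*c^2 + 10*c - 4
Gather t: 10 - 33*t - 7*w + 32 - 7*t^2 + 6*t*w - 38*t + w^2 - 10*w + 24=-7*t^2 + t*(6*w - 71) + w^2 - 17*w + 66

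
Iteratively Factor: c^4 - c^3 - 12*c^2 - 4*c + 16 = (c + 2)*(c^3 - 3*c^2 - 6*c + 8) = (c + 2)^2*(c^2 - 5*c + 4) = (c - 1)*(c + 2)^2*(c - 4)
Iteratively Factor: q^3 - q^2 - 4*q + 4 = (q - 1)*(q^2 - 4) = (q - 2)*(q - 1)*(q + 2)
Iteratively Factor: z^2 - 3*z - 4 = (z - 4)*(z + 1)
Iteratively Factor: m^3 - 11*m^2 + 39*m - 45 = (m - 3)*(m^2 - 8*m + 15) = (m - 3)^2*(m - 5)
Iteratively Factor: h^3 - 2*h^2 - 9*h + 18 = (h - 3)*(h^2 + h - 6) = (h - 3)*(h - 2)*(h + 3)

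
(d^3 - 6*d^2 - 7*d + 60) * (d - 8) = d^4 - 14*d^3 + 41*d^2 + 116*d - 480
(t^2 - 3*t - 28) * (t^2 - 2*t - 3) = t^4 - 5*t^3 - 25*t^2 + 65*t + 84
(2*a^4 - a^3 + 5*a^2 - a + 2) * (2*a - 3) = 4*a^5 - 8*a^4 + 13*a^3 - 17*a^2 + 7*a - 6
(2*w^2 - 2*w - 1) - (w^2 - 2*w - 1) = w^2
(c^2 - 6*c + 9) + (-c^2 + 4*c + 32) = 41 - 2*c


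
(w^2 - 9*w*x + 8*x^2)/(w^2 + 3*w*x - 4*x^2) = (w - 8*x)/(w + 4*x)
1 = 1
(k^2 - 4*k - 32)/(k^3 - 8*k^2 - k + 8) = (k + 4)/(k^2 - 1)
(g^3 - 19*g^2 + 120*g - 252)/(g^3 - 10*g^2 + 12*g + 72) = (g - 7)/(g + 2)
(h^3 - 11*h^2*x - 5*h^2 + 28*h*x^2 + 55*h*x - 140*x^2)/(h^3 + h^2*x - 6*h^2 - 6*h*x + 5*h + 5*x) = (h^2 - 11*h*x + 28*x^2)/(h^2 + h*x - h - x)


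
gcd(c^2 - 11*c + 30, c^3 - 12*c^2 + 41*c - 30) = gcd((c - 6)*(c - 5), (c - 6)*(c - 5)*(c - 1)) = c^2 - 11*c + 30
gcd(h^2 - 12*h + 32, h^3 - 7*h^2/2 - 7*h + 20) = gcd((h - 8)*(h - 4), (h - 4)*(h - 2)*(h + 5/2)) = h - 4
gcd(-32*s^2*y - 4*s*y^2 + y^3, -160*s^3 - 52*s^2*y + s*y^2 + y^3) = -32*s^2 - 4*s*y + y^2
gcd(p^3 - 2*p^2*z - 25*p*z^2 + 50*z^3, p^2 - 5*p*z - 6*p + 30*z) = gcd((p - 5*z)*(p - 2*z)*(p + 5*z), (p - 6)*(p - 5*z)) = -p + 5*z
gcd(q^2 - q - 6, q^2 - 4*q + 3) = q - 3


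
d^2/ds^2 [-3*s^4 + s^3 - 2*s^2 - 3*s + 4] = -36*s^2 + 6*s - 4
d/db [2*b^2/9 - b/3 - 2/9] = 4*b/9 - 1/3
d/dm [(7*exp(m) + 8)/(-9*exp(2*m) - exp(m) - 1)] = ((7*exp(m) + 8)*(18*exp(m) + 1) - 63*exp(2*m) - 7*exp(m) - 7)*exp(m)/(9*exp(2*m) + exp(m) + 1)^2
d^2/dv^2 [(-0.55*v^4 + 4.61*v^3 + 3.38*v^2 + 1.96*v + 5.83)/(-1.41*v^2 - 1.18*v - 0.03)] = (2.18691*v^6 + 5.49054000000001*v^5 + 4.73450999999999*v^4 - 8.68246600000001*v^3 - 69.659118*v^2 - 57.72717*v - 15.609482)/(2.803221*v^6 + 7.037874*v^5 + 6.068781*v^4 + 1.942516*v^3 + 0.129123*v^2 + 0.003186*v + 2.7e-5)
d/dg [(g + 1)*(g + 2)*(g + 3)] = 3*g^2 + 12*g + 11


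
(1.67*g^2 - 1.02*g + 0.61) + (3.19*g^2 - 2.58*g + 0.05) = 4.86*g^2 - 3.6*g + 0.66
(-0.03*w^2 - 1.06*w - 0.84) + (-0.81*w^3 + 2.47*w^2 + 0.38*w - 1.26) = -0.81*w^3 + 2.44*w^2 - 0.68*w - 2.1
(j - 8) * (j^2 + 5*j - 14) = j^3 - 3*j^2 - 54*j + 112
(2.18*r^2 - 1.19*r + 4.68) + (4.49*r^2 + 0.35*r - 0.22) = 6.67*r^2 - 0.84*r + 4.46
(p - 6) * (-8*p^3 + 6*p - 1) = -8*p^4 + 48*p^3 + 6*p^2 - 37*p + 6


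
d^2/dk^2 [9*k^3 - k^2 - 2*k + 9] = 54*k - 2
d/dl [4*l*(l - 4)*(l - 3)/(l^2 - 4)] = 4*(l^4 - 24*l^2 + 56*l - 48)/(l^4 - 8*l^2 + 16)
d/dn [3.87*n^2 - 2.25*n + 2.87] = 7.74*n - 2.25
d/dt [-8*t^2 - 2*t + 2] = -16*t - 2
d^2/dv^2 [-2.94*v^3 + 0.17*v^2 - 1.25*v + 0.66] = 0.34 - 17.64*v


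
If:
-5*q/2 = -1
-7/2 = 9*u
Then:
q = 2/5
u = -7/18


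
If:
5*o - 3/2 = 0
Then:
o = 3/10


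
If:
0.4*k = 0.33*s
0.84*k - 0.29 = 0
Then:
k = 0.35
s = 0.42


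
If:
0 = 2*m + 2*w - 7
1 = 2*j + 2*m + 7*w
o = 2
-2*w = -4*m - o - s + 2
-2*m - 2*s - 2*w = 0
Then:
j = -59/8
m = 7/4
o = 2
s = -7/2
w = 7/4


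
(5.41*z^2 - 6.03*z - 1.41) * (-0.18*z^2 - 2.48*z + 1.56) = -0.9738*z^4 - 12.3314*z^3 + 23.6478*z^2 - 5.91*z - 2.1996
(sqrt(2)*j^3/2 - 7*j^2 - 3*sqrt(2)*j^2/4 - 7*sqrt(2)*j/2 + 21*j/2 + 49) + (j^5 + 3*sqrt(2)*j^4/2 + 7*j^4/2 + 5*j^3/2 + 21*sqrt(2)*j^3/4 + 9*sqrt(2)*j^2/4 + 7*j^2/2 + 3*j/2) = j^5 + 3*sqrt(2)*j^4/2 + 7*j^4/2 + 5*j^3/2 + 23*sqrt(2)*j^3/4 - 7*j^2/2 + 3*sqrt(2)*j^2/2 - 7*sqrt(2)*j/2 + 12*j + 49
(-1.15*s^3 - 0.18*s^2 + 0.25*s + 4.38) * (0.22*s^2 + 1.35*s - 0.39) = -0.253*s^5 - 1.5921*s^4 + 0.2605*s^3 + 1.3713*s^2 + 5.8155*s - 1.7082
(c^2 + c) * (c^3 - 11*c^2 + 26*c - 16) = c^5 - 10*c^4 + 15*c^3 + 10*c^2 - 16*c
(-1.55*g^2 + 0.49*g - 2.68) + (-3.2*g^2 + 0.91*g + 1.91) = -4.75*g^2 + 1.4*g - 0.77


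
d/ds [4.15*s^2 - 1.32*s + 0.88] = 8.3*s - 1.32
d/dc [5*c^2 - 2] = 10*c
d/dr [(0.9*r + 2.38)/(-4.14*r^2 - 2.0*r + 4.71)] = (3.726*r^2 + 19.7064*r + 8.999)/(17.1396*r^4 + 16.56*r^3 - 34.9988*r^2 - 18.84*r + 22.1841)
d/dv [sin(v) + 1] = cos(v)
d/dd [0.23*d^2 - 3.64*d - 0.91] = 0.46*d - 3.64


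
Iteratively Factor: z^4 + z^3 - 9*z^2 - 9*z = (z)*(z^3 + z^2 - 9*z - 9) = z*(z + 3)*(z^2 - 2*z - 3) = z*(z - 3)*(z + 3)*(z + 1)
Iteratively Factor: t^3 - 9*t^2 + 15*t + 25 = (t + 1)*(t^2 - 10*t + 25) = (t - 5)*(t + 1)*(t - 5)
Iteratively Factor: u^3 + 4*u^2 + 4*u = (u)*(u^2 + 4*u + 4) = u*(u + 2)*(u + 2)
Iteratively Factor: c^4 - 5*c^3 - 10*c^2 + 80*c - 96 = (c - 2)*(c^3 - 3*c^2 - 16*c + 48) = (c - 3)*(c - 2)*(c^2 - 16) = (c - 3)*(c - 2)*(c + 4)*(c - 4)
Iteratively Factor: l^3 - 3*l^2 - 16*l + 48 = (l - 4)*(l^2 + l - 12) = (l - 4)*(l - 3)*(l + 4)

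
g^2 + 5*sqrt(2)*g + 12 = (g + 2*sqrt(2))*(g + 3*sqrt(2))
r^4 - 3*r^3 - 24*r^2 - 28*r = r*(r - 7)*(r + 2)^2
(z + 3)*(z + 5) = z^2 + 8*z + 15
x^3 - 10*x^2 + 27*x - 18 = (x - 6)*(x - 3)*(x - 1)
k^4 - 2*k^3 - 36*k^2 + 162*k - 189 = (k - 3)^3*(k + 7)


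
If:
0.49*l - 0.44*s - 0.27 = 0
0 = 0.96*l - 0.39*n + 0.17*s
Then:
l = 0.897959183673469*s + 0.551020408163265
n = 2.64625850340136*s + 1.3563579277865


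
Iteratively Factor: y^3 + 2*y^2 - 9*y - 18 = (y + 2)*(y^2 - 9) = (y + 2)*(y + 3)*(y - 3)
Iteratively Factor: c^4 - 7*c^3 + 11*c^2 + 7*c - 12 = (c - 3)*(c^3 - 4*c^2 - c + 4) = (c - 4)*(c - 3)*(c^2 - 1) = (c - 4)*(c - 3)*(c + 1)*(c - 1)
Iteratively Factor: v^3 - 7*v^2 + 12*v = (v - 3)*(v^2 - 4*v) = (v - 4)*(v - 3)*(v)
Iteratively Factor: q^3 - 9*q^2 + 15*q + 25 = (q + 1)*(q^2 - 10*q + 25) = (q - 5)*(q + 1)*(q - 5)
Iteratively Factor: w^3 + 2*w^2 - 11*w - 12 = (w + 1)*(w^2 + w - 12) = (w + 1)*(w + 4)*(w - 3)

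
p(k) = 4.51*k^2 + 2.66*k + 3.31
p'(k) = 9.02*k + 2.66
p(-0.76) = 3.89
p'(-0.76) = -4.20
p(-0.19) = 2.97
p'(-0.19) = 0.95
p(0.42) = 5.22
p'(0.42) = 6.45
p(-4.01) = 65.16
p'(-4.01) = -33.51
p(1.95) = 25.65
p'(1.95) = 20.25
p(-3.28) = 43.11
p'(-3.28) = -26.93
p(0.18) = 3.93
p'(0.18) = 4.28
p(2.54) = 39.16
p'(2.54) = 25.57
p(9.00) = 392.56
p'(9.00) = 83.84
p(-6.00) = 149.71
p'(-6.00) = -51.46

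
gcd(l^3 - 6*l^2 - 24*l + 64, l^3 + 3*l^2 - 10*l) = l - 2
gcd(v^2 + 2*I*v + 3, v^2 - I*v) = v - I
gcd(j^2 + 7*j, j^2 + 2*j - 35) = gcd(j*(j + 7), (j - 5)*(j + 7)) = j + 7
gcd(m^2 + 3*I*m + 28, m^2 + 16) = m - 4*I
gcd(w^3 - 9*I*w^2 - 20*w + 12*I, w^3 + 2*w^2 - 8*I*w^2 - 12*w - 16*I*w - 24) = w^2 - 8*I*w - 12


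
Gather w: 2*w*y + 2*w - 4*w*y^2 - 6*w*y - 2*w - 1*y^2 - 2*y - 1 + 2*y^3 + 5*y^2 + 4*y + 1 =w*(-4*y^2 - 4*y) + 2*y^3 + 4*y^2 + 2*y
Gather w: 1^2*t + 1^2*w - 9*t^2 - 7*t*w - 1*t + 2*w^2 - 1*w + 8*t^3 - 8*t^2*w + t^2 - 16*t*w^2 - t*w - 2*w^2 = 8*t^3 - 8*t^2 - 16*t*w^2 + w*(-8*t^2 - 8*t)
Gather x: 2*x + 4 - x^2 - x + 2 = -x^2 + x + 6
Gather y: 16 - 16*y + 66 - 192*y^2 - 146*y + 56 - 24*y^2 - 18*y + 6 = -216*y^2 - 180*y + 144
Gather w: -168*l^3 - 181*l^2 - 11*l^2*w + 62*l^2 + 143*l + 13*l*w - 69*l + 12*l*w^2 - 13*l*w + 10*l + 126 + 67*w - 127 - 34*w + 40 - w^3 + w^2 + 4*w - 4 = -168*l^3 - 119*l^2 + 84*l - w^3 + w^2*(12*l + 1) + w*(37 - 11*l^2) + 35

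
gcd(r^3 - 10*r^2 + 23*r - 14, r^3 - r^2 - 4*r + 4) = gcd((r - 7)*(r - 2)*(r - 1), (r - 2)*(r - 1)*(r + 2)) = r^2 - 3*r + 2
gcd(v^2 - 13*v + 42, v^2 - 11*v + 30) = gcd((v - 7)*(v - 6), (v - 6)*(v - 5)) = v - 6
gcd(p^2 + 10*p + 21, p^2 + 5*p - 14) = p + 7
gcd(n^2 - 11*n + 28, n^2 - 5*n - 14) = n - 7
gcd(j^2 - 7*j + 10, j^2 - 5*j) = j - 5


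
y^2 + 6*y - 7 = (y - 1)*(y + 7)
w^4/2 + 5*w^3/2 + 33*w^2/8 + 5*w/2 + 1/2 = (w/2 + 1)*(w + 1/2)^2*(w + 2)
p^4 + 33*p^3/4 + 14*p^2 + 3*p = p*(p + 1/4)*(p + 2)*(p + 6)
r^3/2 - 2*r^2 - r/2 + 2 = (r/2 + 1/2)*(r - 4)*(r - 1)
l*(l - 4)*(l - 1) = l^3 - 5*l^2 + 4*l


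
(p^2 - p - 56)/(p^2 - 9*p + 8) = (p + 7)/(p - 1)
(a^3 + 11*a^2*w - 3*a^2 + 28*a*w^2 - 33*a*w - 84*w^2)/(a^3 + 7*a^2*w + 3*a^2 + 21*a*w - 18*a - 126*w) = (a + 4*w)/(a + 6)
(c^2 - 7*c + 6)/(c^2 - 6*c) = (c - 1)/c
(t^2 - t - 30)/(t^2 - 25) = (t - 6)/(t - 5)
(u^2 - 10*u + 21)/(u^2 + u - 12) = (u - 7)/(u + 4)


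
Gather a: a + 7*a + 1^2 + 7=8*a + 8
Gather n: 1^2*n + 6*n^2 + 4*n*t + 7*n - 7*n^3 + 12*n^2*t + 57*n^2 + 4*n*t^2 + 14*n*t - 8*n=-7*n^3 + n^2*(12*t + 63) + n*(4*t^2 + 18*t)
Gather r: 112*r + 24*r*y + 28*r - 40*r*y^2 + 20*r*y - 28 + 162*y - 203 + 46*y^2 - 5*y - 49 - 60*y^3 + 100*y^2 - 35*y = r*(-40*y^2 + 44*y + 140) - 60*y^3 + 146*y^2 + 122*y - 280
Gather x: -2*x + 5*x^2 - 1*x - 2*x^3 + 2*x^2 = -2*x^3 + 7*x^2 - 3*x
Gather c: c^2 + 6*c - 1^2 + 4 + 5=c^2 + 6*c + 8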